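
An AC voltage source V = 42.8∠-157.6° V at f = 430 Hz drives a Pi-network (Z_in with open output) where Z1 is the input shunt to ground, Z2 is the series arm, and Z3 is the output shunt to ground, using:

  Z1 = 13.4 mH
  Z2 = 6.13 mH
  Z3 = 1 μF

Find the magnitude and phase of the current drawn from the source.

Step 1 — Angular frequency: ω = 2π·f = 2π·430 = 2702 rad/s.
Step 2 — Component impedances:
  Z1: Z = jωL = j·2702·0.0134 = 0 + j36.2 Ω
  Z2: Z = jωL = j·2702·0.00613 = 0 + j16.56 Ω
  Z3: Z = 1/(jωC) = -j/(ω·C) = 0 - j370.1 Ω
Step 3 — With open output, the series arm Z2 and the output shunt Z3 appear in series to ground: Z2 + Z3 = 0 - j353.6 Ω.
Step 4 — Parallel with input shunt Z1: Z_in = Z1 || (Z2 + Z3) = 0 + j40.33 Ω = 40.33∠90.0° Ω.
Step 5 — Source phasor: V = 42.8∠-157.6° V = -39.57 - j16.31 V.
Step 6 — Ohm's law: I = V / Z_total = (-39.57 - j16.31) / (0 + j40.33) = -0.4044 + j0.9811 A.
Step 7 — Convert to polar: |I| = 1.061 A, ∠I = 112.4°.

I = 1.061∠112.4° A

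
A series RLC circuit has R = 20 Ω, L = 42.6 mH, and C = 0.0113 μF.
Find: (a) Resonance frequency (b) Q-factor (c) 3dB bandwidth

Step 1 — Resonance condition Im(Z)=0 gives ω₀ = 1/√(LC).
Step 2 — ω₀ = 1/√(0.0426·1.13e-08) = 4.558e+04 rad/s.
Step 3 — f₀ = ω₀/(2π) = 7254 Hz.
Step 4 — Series Q: Q = ω₀L/R = 4.558e+04·0.0426/20 = 97.08.
Step 5 — 3dB bandwidth: Δω = ω₀/Q = 469.5 rad/s; BW = Δω/(2π) = 74.72 Hz.

(a) f₀ = 7254 Hz  (b) Q = 97.08  (c) BW = 74.72 Hz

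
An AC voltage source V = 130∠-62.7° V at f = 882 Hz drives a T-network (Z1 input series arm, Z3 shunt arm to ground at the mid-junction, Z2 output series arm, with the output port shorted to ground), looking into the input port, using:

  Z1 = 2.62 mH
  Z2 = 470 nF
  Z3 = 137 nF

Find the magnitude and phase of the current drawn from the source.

Step 1 — Angular frequency: ω = 2π·f = 2π·882 = 5542 rad/s.
Step 2 — Component impedances:
  Z1: Z = jωL = j·5542·0.00262 = 0 + j14.52 Ω
  Z2: Z = 1/(jωC) = -j/(ω·C) = 0 - j383.9 Ω
  Z3: Z = 1/(jωC) = -j/(ω·C) = 0 - j1317 Ω
Step 3 — With the output port shorted to ground, the output series arm Z2 runs from the junction to ground; the shunt arm Z3 also runs from the junction to ground. They appear in parallel: Z3 || Z2 = 0 - j297.3 Ω.
Step 4 — Series with input arm Z1: Z_in = Z1 + (Z3 || Z2) = 0 - j282.8 Ω = 282.8∠-90.0° Ω.
Step 5 — Source phasor: V = 130∠-62.7° V = 59.62 - j115.5 V.
Step 6 — Ohm's law: I = V / Z_total = (59.62 - j115.5) / (0 - j282.8) = 0.4085 + j0.2109 A.
Step 7 — Convert to polar: |I| = 0.4598 A, ∠I = 27.3°.

I = 0.4598∠27.3° A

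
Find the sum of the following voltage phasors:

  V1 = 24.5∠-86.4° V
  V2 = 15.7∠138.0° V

Step 1 — Convert each phasor to rectangular form:
  V1 = 24.5·(cos(-86.4°) + j·sin(-86.4°)) = 1.538 - j24.45 V
  V2 = 15.7·(cos(138.0°) + j·sin(138.0°)) = -11.67 + j10.51 V
Step 2 — Sum components: V_total = -10.13 - j13.95 V.
Step 3 — Convert to polar: |V_total| = 17.24 V, ∠V_total = -126.0°.

V_total = 17.24∠-126.0° V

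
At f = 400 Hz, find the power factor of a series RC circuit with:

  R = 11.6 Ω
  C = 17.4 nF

Step 1 — Angular frequency: ω = 2π·f = 2π·400 = 2513 rad/s.
Step 2 — Component impedances:
  R: Z = R = 11.6 Ω
  C: Z = 1/(jωC) = -j/(ω·C) = 0 - j2.287e+04 Ω
Step 3 — Series combination: Z_total = R + C = 11.6 - j2.287e+04 Ω = 2.287e+04∠-90.0° Ω.
Step 4 — Power factor: PF = cos(φ) = Re(Z)/|Z| = 11.6/22867 = 0.0005073.
Step 5 — Type: Im(Z) = -2.287e+04 ⇒ leading (phase φ = -90.0°).

PF = 0.0005073 (leading, φ = -90.0°)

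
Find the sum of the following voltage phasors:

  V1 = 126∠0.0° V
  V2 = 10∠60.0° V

Step 1 — Convert each phasor to rectangular form:
  V1 = 126·(cos(0.0°) + j·sin(0.0°)) = 126 V
  V2 = 10·(cos(60.0°) + j·sin(60.0°)) = 5 + j8.66 V
Step 2 — Sum components: V_total = 131 + j8.66 V.
Step 3 — Convert to polar: |V_total| = 131.3 V, ∠V_total = 3.8°.

V_total = 131.3∠3.8° V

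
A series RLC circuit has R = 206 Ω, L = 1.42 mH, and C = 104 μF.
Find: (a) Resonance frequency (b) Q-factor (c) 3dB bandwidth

Step 1 — Resonance condition Im(Z)=0 gives ω₀ = 1/√(LC).
Step 2 — ω₀ = 1/√(0.00142·0.000104) = 2602 rad/s.
Step 3 — f₀ = ω₀/(2π) = 414.2 Hz.
Step 4 — Series Q: Q = ω₀L/R = 2602·0.00142/206 = 0.01794.
Step 5 — 3dB bandwidth: Δω = ω₀/Q = 1.451e+05 rad/s; BW = Δω/(2π) = 2.309e+04 Hz.

(a) f₀ = 414.2 Hz  (b) Q = 0.01794  (c) BW = 2.309e+04 Hz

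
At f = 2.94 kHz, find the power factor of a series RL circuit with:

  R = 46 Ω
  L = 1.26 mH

Step 1 — Angular frequency: ω = 2π·f = 2π·2940 = 1.847e+04 rad/s.
Step 2 — Component impedances:
  R: Z = R = 46 Ω
  L: Z = jωL = j·1.847e+04·0.00126 = 0 + j23.28 Ω
Step 3 — Series combination: Z_total = R + L = 46 + j23.28 Ω = 51.55∠26.8° Ω.
Step 4 — Power factor: PF = cos(φ) = Re(Z)/|Z| = 46/51.55 = 0.8923.
Step 5 — Type: Im(Z) = 23.28 ⇒ lagging (phase φ = 26.8°).

PF = 0.8923 (lagging, φ = 26.8°)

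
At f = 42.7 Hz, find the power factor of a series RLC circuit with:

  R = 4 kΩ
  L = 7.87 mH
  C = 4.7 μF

Step 1 — Angular frequency: ω = 2π·f = 2π·42.7 = 268.3 rad/s.
Step 2 — Component impedances:
  R: Z = R = 4000 Ω
  L: Z = jωL = j·268.3·0.00787 = 0 + j2.111 Ω
  C: Z = 1/(jωC) = -j/(ω·C) = 0 - j793 Ω
Step 3 — Series combination: Z_total = R + L + C = 4000 - j790.9 Ω = 4077∠-11.2° Ω.
Step 4 — Power factor: PF = cos(φ) = Re(Z)/|Z| = 4000/4077.4 = 0.981.
Step 5 — Type: Im(Z) = -790.9 ⇒ leading (phase φ = -11.2°).

PF = 0.981 (leading, φ = -11.2°)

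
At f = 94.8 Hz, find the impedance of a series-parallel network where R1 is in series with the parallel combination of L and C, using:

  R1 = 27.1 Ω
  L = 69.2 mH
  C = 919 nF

Step 1 — Angular frequency: ω = 2π·f = 2π·94.8 = 595.6 rad/s.
Step 2 — Component impedances:
  R1: Z = R = 27.1 Ω
  L: Z = jωL = j·595.6·0.0692 = 0 + j41.22 Ω
  C: Z = 1/(jωC) = -j/(ω·C) = 0 - j1827 Ω
Step 3 — Parallel branch: L || C = 1/(1/L + 1/C) = 0 + j42.17 Ω.
Step 4 — Series with R1: Z_total = R1 + (L || C) = 27.1 + j42.17 Ω = 50.13∠57.3° Ω.

Z = 27.1 + j42.17 Ω = 50.13∠57.3° Ω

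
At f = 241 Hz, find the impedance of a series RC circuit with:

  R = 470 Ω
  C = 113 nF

Step 1 — Angular frequency: ω = 2π·f = 2π·241 = 1514 rad/s.
Step 2 — Component impedances:
  R: Z = R = 470 Ω
  C: Z = 1/(jωC) = -j/(ω·C) = 0 - j5844 Ω
Step 3 — Series combination: Z_total = R + C = 470 - j5844 Ω = 5863∠-85.4° Ω.

Z = 470 - j5844 Ω = 5863∠-85.4° Ω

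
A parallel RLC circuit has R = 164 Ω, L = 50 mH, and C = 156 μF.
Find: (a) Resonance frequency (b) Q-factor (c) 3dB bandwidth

Step 1 — Resonance: ω₀ = 1/√(LC) = 1/√(0.05·0.000156) = 358.1 rad/s.
Step 2 — f₀ = ω₀/(2π) = 56.99 Hz.
Step 3 — Parallel Q: Q = R/(ω₀L) = 164/(358.1·0.05) = 9.161.
Step 4 — Bandwidth: Δω = ω₀/Q = 39.09 rad/s; BW = Δω/(2π) = 6.221 Hz.

(a) f₀ = 56.99 Hz  (b) Q = 9.161  (c) BW = 6.221 Hz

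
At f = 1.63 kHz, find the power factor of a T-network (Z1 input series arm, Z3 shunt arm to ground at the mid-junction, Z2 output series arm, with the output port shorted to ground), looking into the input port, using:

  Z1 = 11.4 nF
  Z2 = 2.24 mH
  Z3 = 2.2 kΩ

Step 1 — Angular frequency: ω = 2π·f = 2π·1630 = 1.024e+04 rad/s.
Step 2 — Component impedances:
  Z1: Z = 1/(jωC) = -j/(ω·C) = 0 - j8565 Ω
  Z2: Z = jωL = j·1.024e+04·0.00224 = 0 + j22.94 Ω
  Z3: Z = R = 2200 Ω
Step 3 — With the output port shorted to ground, the output series arm Z2 runs from the junction to ground; the shunt arm Z3 also runs from the junction to ground. They appear in parallel: Z3 || Z2 = 0.2392 + j22.94 Ω.
Step 4 — Series with input arm Z1: Z_in = Z1 + (Z3 || Z2) = 0.2392 - j8542 Ω = 8542∠-90.0° Ω.
Step 5 — Power factor: PF = cos(φ) = Re(Z)/|Z| = 0.2392/8542 = 2.8e-05.
Step 6 — Type: Im(Z) = -8542 ⇒ leading (phase φ = -90.0°).

PF = 2.8e-05 (leading, φ = -90.0°)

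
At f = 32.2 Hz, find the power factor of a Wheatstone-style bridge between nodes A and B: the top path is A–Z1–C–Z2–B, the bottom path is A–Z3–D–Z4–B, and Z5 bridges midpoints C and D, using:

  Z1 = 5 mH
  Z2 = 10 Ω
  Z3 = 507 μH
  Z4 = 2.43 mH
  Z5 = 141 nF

Step 1 — Angular frequency: ω = 2π·f = 2π·32.2 = 202.3 rad/s.
Step 2 — Component impedances:
  Z1: Z = jωL = j·202.3·0.005 = 0 + j1.012 Ω
  Z2: Z = R = 10 Ω
  Z3: Z = jωL = j·202.3·0.000507 = 0 + j0.1026 Ω
  Z4: Z = jωL = j·202.3·0.00243 = 0 + j0.4916 Ω
  Z5: Z = 1/(jωC) = -j/(ω·C) = 0 - j3.505e+04 Ω
Step 3 — Bridge requires nodal analysis (the Z5 bridge couples midpoints C and D, so the two paths cannot be reduced to a simple series/parallel combination). Setting node B to ground and injecting 1 A at node A, the 3-node admittance system at A, C, D solves to V_A = Z_AB = 0.03442 + j0.5887 Ω = 0.5897∠86.7° Ω.
Step 4 — Power factor: PF = cos(φ) = Re(Z)/|Z| = 0.03442/0.5897 = 0.05837.
Step 5 — Type: Im(Z) = 0.5887 ⇒ lagging (phase φ = 86.7°).

PF = 0.05837 (lagging, φ = 86.7°)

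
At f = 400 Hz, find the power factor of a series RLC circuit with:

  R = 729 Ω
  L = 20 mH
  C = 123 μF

Step 1 — Angular frequency: ω = 2π·f = 2π·400 = 2513 rad/s.
Step 2 — Component impedances:
  R: Z = R = 729 Ω
  L: Z = jωL = j·2513·0.02 = 0 + j50.27 Ω
  C: Z = 1/(jωC) = -j/(ω·C) = 0 - j3.235 Ω
Step 3 — Series combination: Z_total = R + L + C = 729 + j47.03 Ω = 730.5∠3.7° Ω.
Step 4 — Power factor: PF = cos(φ) = Re(Z)/|Z| = 729/730.5 = 0.9979.
Step 5 — Type: Im(Z) = 47.03 ⇒ lagging (phase φ = 3.7°).

PF = 0.9979 (lagging, φ = 3.7°)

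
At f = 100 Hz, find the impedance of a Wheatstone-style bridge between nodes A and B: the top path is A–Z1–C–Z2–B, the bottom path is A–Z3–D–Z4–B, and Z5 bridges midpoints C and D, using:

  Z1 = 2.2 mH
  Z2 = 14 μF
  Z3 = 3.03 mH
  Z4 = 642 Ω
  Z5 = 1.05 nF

Step 1 — Angular frequency: ω = 2π·f = 2π·100 = 628.3 rad/s.
Step 2 — Component impedances:
  Z1: Z = jωL = j·628.3·0.0022 = 0 + j1.382 Ω
  Z2: Z = 1/(jωC) = -j/(ω·C) = 0 - j113.7 Ω
  Z3: Z = jωL = j·628.3·0.00303 = 0 + j1.904 Ω
  Z4: Z = R = 642 Ω
  Z5: Z = 1/(jωC) = -j/(ω·C) = 0 - j1.516e+06 Ω
Step 3 — Bridge requires nodal analysis (the Z5 bridge couples midpoints C and D, so the two paths cannot be reduced to a simple series/parallel combination). Setting node B to ground and injecting 1 A at node A, the 3-node admittance system at A, C, D solves to V_A = Z_AB = 19.08 - j109 Ω = 110.7∠-80.1° Ω.

Z = 19.08 - j109 Ω = 110.7∠-80.1° Ω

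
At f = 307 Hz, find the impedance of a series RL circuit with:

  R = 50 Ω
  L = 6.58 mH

Step 1 — Angular frequency: ω = 2π·f = 2π·307 = 1929 rad/s.
Step 2 — Component impedances:
  R: Z = R = 50 Ω
  L: Z = jωL = j·1929·0.00658 = 0 + j12.69 Ω
Step 3 — Series combination: Z_total = R + L = 50 + j12.69 Ω = 51.59∠14.2° Ω.

Z = 50 + j12.69 Ω = 51.59∠14.2° Ω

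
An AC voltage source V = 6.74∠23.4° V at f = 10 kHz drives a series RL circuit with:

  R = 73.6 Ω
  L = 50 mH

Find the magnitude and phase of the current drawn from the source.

Step 1 — Angular frequency: ω = 2π·f = 2π·1e+04 = 6.283e+04 rad/s.
Step 2 — Component impedances:
  R: Z = R = 73.6 Ω
  L: Z = jωL = j·6.283e+04·0.05 = 0 + j3142 Ω
Step 3 — Series combination: Z_total = R + L = 73.6 + j3142 Ω = 3142∠88.7° Ω.
Step 4 — Source phasor: V = 6.74∠23.4° V = 6.186 + j2.677 V.
Step 5 — Ohm's law: I = V / Z_total = (6.186 + j2.677) / (73.6 + j3142) = 0.0008977 - j0.001948 A.
Step 6 — Convert to polar: |I| = 0.002145 A, ∠I = -65.3°.

I = 0.002145∠-65.3° A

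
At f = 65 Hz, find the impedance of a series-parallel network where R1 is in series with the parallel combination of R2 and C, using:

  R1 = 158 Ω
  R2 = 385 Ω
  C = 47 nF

Step 1 — Angular frequency: ω = 2π·f = 2π·65 = 408.4 rad/s.
Step 2 — Component impedances:
  R1: Z = R = 158 Ω
  R2: Z = R = 385 Ω
  C: Z = 1/(jωC) = -j/(ω·C) = 0 - j5.21e+04 Ω
Step 3 — Parallel branch: R2 || C = 1/(1/R2 + 1/C) = 385 - j2.845 Ω.
Step 4 — Series with R1: Z_total = R1 + (R2 || C) = 543 - j2.845 Ω = 543∠-0.3° Ω.

Z = 543 - j2.845 Ω = 543∠-0.3° Ω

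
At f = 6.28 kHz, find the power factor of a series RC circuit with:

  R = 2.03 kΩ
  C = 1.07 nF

Step 1 — Angular frequency: ω = 2π·f = 2π·6280 = 3.946e+04 rad/s.
Step 2 — Component impedances:
  R: Z = R = 2030 Ω
  C: Z = 1/(jωC) = -j/(ω·C) = 0 - j2.369e+04 Ω
Step 3 — Series combination: Z_total = R + C = 2030 - j2.369e+04 Ω = 2.377e+04∠-85.1° Ω.
Step 4 — Power factor: PF = cos(φ) = Re(Z)/|Z| = 2030/23772 = 0.08539.
Step 5 — Type: Im(Z) = -2.369e+04 ⇒ leading (phase φ = -85.1°).

PF = 0.08539 (leading, φ = -85.1°)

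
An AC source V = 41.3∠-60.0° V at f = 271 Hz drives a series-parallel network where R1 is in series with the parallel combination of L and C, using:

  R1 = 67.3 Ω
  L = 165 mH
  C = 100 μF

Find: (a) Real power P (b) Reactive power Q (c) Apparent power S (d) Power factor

Step 1 — Angular frequency: ω = 2π·f = 2π·271 = 1703 rad/s.
Step 2 — Component impedances:
  R1: Z = R = 67.3 Ω
  L: Z = jωL = j·1703·0.165 = 0 + j281 Ω
  C: Z = 1/(jωC) = -j/(ω·C) = 0 - j5.873 Ω
Step 3 — Parallel branch: L || C = 1/(1/L + 1/C) = 0 - j5.998 Ω.
Step 4 — Series with R1: Z_total = R1 + (L || C) = 67.3 - j5.998 Ω = 67.57∠-5.1° Ω.
Step 5 — Source phasor: V = 41.3∠-60.0° V = 20.65 - j35.77 V.
Step 6 — Current: I = V / Z = 0.3514 - j0.5001 A = 0.6112∠-54.9° A.
Step 7 — Complex power: S = V·I* = 25.14 - j2.241 VA.
Step 8 — Real power: P = Re(S) = 25.14 W.
Step 9 — Reactive power: Q = Im(S) = -2.241 VAR.
Step 10 — Apparent power: |S| = 25.24 VA.
Step 11 — Power factor: PF = P/|S| = 0.9961 (leading).

(a) P = 25.14 W  (b) Q = -2.241 VAR  (c) S = 25.24 VA  (d) PF = 0.9961 (leading)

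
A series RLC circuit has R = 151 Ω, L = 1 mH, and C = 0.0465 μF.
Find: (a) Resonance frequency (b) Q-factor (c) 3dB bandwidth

Step 1 — Resonance condition Im(Z)=0 gives ω₀ = 1/√(LC).
Step 2 — ω₀ = 1/√(0.001·4.65e-08) = 1.466e+05 rad/s.
Step 3 — f₀ = ω₀/(2π) = 2.334e+04 Hz.
Step 4 — Series Q: Q = ω₀L/R = 1.466e+05·0.001/151 = 0.9712.
Step 5 — 3dB bandwidth: Δω = ω₀/Q = 1.51e+05 rad/s; BW = Δω/(2π) = 2.403e+04 Hz.

(a) f₀ = 2.334e+04 Hz  (b) Q = 0.9712  (c) BW = 2.403e+04 Hz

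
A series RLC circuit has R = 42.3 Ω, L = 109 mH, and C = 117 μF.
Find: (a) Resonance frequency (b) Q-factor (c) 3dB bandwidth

Step 1 — Resonance: ω₀ = 1/√(LC) = 1/√(0.109·0.000117) = 280 rad/s.
Step 2 — f₀ = ω₀/(2π) = 44.57 Hz.
Step 3 — Series Q: Q = ω₀L/R = 280·0.109/42.3 = 0.7216.
Step 4 — Bandwidth: Δω = ω₀/Q = 388.1 rad/s; BW = Δω/(2π) = 61.76 Hz.

(a) f₀ = 44.57 Hz  (b) Q = 0.7216  (c) BW = 61.76 Hz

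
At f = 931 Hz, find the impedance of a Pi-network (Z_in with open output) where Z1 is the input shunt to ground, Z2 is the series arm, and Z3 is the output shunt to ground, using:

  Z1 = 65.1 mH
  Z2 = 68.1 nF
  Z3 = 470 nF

Step 1 — Angular frequency: ω = 2π·f = 2π·931 = 5850 rad/s.
Step 2 — Component impedances:
  Z1: Z = jωL = j·5850·0.0651 = 0 + j380.8 Ω
  Z2: Z = 1/(jωC) = -j/(ω·C) = 0 - j2510 Ω
  Z3: Z = 1/(jωC) = -j/(ω·C) = 0 - j363.7 Ω
Step 3 — With open output, the series arm Z2 and the output shunt Z3 appear in series to ground: Z2 + Z3 = 0 - j2874 Ω.
Step 4 — Parallel with input shunt Z1: Z_in = Z1 || (Z2 + Z3) = 0 + j439 Ω = 439∠90.0° Ω.

Z = 0 + j439 Ω = 439∠90.0° Ω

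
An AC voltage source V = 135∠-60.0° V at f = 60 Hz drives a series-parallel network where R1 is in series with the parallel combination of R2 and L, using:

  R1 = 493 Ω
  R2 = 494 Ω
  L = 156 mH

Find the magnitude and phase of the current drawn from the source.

Step 1 — Angular frequency: ω = 2π·f = 2π·60 = 377 rad/s.
Step 2 — Component impedances:
  R1: Z = R = 493 Ω
  R2: Z = R = 494 Ω
  L: Z = jωL = j·377·0.156 = 0 + j58.81 Ω
Step 3 — Parallel branch: R2 || L = 1/(1/R2 + 1/L) = 6.904 + j57.99 Ω.
Step 4 — Series with R1: Z_total = R1 + (R2 || L) = 499.9 + j57.99 Ω = 503.3∠6.6° Ω.
Step 5 — Source phasor: V = 135∠-60.0° V = 67.5 - j116.9 V.
Step 6 — Ohm's law: I = V / Z_total = (67.5 - j116.9) / (499.9 + j57.99) = 0.1065 - j0.2462 A.
Step 7 — Convert to polar: |I| = 0.2683 A, ∠I = -66.6°.

I = 0.2683∠-66.6° A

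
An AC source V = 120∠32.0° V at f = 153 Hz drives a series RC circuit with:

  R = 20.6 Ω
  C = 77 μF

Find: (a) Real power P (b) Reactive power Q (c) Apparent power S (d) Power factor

Step 1 — Angular frequency: ω = 2π·f = 2π·153 = 961.3 rad/s.
Step 2 — Component impedances:
  R: Z = R = 20.6 Ω
  C: Z = 1/(jωC) = -j/(ω·C) = 0 - j13.51 Ω
Step 3 — Series combination: Z_total = R + C = 20.6 - j13.51 Ω = 24.63∠-33.3° Ω.
Step 4 — Source phasor: V = 120∠32.0° V = 101.8 + j63.59 V.
Step 5 — Current: I = V / Z = 2.039 + j4.424 A = 4.871∠65.3° A.
Step 6 — Complex power: S = V·I* = 488.8 - j320.6 VA.
Step 7 — Real power: P = Re(S) = 488.8 W.
Step 8 — Reactive power: Q = Im(S) = -320.6 VAR.
Step 9 — Apparent power: |S| = 584.5 VA.
Step 10 — Power factor: PF = P/|S| = 0.8362 (leading).

(a) P = 488.8 W  (b) Q = -320.6 VAR  (c) S = 584.5 VA  (d) PF = 0.8362 (leading)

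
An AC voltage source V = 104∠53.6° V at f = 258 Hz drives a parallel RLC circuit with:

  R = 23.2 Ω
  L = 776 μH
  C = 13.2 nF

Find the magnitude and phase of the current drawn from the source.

Step 1 — Angular frequency: ω = 2π·f = 2π·258 = 1621 rad/s.
Step 2 — Component impedances:
  R: Z = R = 23.2 Ω
  L: Z = jωL = j·1621·0.000776 = 0 + j1.258 Ω
  C: Z = 1/(jωC) = -j/(ω·C) = 0 - j4.673e+04 Ω
Step 3 — Parallel combination: 1/Z_total = 1/R + 1/L + 1/C; Z_total = 0.06801 + j1.254 Ω = 1.256∠86.9° Ω.
Step 4 — Source phasor: V = 104∠53.6° V = 61.72 + j83.71 V.
Step 5 — Ohm's law: I = V / Z_total = (61.72 + j83.71) / (0.06801 + j1.254) = 69.2 - j45.45 A.
Step 6 — Convert to polar: |I| = 82.79 A, ∠I = -33.3°.

I = 82.79∠-33.3° A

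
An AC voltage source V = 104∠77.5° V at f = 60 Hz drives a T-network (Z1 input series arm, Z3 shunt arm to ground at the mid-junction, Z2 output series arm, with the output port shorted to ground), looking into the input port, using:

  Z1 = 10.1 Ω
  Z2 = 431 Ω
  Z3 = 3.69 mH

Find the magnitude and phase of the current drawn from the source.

Step 1 — Angular frequency: ω = 2π·f = 2π·60 = 377 rad/s.
Step 2 — Component impedances:
  Z1: Z = R = 10.1 Ω
  Z2: Z = R = 431 Ω
  Z3: Z = jωL = j·377·0.00369 = 0 + j1.391 Ω
Step 3 — With the output port shorted to ground, the output series arm Z2 runs from the junction to ground; the shunt arm Z3 also runs from the junction to ground. They appear in parallel: Z3 || Z2 = 0.00449 + j1.391 Ω.
Step 4 — Series with input arm Z1: Z_in = Z1 + (Z3 || Z2) = 10.1 + j1.391 Ω = 10.2∠7.8° Ω.
Step 5 — Source phasor: V = 104∠77.5° V = 22.51 + j101.5 V.
Step 6 — Ohm's law: I = V / Z_total = (22.51 + j101.5) / (10.1 + j1.391) = 3.544 + j9.561 A.
Step 7 — Convert to polar: |I| = 10.2 A, ∠I = 69.7°.

I = 10.2∠69.7° A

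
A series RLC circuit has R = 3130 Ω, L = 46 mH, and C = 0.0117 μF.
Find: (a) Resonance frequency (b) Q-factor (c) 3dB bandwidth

Step 1 — Resonance: ω₀ = 1/√(LC) = 1/√(0.046·1.17e-08) = 4.311e+04 rad/s.
Step 2 — f₀ = ω₀/(2π) = 6860 Hz.
Step 3 — Series Q: Q = ω₀L/R = 4.311e+04·0.046/3130 = 0.6335.
Step 4 — Bandwidth: Δω = ω₀/Q = 6.804e+04 rad/s; BW = Δω/(2π) = 1.083e+04 Hz.

(a) f₀ = 6860 Hz  (b) Q = 0.6335  (c) BW = 1.083e+04 Hz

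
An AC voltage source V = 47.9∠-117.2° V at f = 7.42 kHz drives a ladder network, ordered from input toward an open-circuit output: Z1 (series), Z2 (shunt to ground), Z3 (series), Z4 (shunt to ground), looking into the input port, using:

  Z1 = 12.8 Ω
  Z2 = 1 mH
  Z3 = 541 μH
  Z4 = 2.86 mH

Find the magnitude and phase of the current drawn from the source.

Step 1 — Angular frequency: ω = 2π·f = 2π·7420 = 4.662e+04 rad/s.
Step 2 — Component impedances:
  Z1: Z = R = 12.8 Ω
  Z2: Z = jωL = j·4.662e+04·0.001 = 0 + j46.62 Ω
  Z3: Z = jωL = j·4.662e+04·0.000541 = 0 + j25.22 Ω
  Z4: Z = jωL = j·4.662e+04·0.00286 = 0 + j133.3 Ω
Step 3 — Ladder network (open output): work backward from the far end, alternating series and parallel combinations. Z_in = 12.8 + j36.03 Ω = 38.23∠70.4° Ω.
Step 4 — Source phasor: V = 47.9∠-117.2° V = -21.89 - j42.6 V.
Step 5 — Ohm's law: I = V / Z_total = (-21.89 - j42.6) / (12.8 + j36.03) = -1.242 + j0.1666 A.
Step 6 — Convert to polar: |I| = 1.253 A, ∠I = 172.4°.

I = 1.253∠172.4° A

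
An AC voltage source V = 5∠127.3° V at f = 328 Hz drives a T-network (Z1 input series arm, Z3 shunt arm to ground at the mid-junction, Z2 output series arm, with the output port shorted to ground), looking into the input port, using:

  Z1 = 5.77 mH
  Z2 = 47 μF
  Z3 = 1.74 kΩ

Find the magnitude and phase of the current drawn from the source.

Step 1 — Angular frequency: ω = 2π·f = 2π·328 = 2061 rad/s.
Step 2 — Component impedances:
  Z1: Z = jωL = j·2061·0.00577 = 0 + j11.89 Ω
  Z2: Z = 1/(jωC) = -j/(ω·C) = 0 - j10.32 Ω
  Z3: Z = R = 1740 Ω
Step 3 — With the output port shorted to ground, the output series arm Z2 runs from the junction to ground; the shunt arm Z3 also runs from the junction to ground. They appear in parallel: Z3 || Z2 = 0.06125 - j10.32 Ω.
Step 4 — Series with input arm Z1: Z_in = Z1 + (Z3 || Z2) = 0.06125 + j1.568 Ω = 1.569∠87.8° Ω.
Step 5 — Source phasor: V = 5∠127.3° V = -3.03 + j3.977 V.
Step 6 — Ohm's law: I = V / Z_total = (-3.03 + j3.977) / (0.06125 + j1.568) = 2.458 + j2.029 A.
Step 7 — Convert to polar: |I| = 3.187 A, ∠I = 39.5°.

I = 3.187∠39.5° A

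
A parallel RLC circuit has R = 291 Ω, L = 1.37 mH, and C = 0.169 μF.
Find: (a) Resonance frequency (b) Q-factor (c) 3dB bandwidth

Step 1 — Resonance: ω₀ = 1/√(LC) = 1/√(0.00137·1.69e-07) = 6.572e+04 rad/s.
Step 2 — f₀ = ω₀/(2π) = 1.046e+04 Hz.
Step 3 — Parallel Q: Q = R/(ω₀L) = 291/(6.572e+04·0.00137) = 3.232.
Step 4 — Bandwidth: Δω = ω₀/Q = 2.033e+04 rad/s; BW = Δω/(2π) = 3236 Hz.

(a) f₀ = 1.046e+04 Hz  (b) Q = 3.232  (c) BW = 3236 Hz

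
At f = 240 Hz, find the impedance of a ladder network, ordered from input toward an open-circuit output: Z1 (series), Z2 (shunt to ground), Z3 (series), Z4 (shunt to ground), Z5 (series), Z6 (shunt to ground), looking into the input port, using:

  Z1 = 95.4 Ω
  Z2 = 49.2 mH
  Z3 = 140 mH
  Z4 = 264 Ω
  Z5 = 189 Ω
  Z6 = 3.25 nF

Step 1 — Angular frequency: ω = 2π·f = 2π·240 = 1508 rad/s.
Step 2 — Component impedances:
  Z1: Z = R = 95.4 Ω
  Z2: Z = jωL = j·1508·0.0492 = 0 + j74.19 Ω
  Z3: Z = jωL = j·1508·0.14 = 0 + j211.1 Ω
  Z4: Z = R = 264 Ω
  Z5: Z = R = 189 Ω
  Z6: Z = 1/(jωC) = -j/(ω·C) = 0 - j2.04e+05 Ω
Step 3 — Ladder network (open output): work backward from the far end, alternating series and parallel combinations. Z_in = 105 + j63.8 Ω = 122.9∠31.3° Ω.

Z = 105 + j63.8 Ω = 122.9∠31.3° Ω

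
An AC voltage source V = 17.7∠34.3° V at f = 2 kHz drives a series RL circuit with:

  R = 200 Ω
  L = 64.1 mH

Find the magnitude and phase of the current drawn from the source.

Step 1 — Angular frequency: ω = 2π·f = 2π·2000 = 1.257e+04 rad/s.
Step 2 — Component impedances:
  R: Z = R = 200 Ω
  L: Z = jωL = j·1.257e+04·0.0641 = 0 + j805.5 Ω
Step 3 — Series combination: Z_total = R + L = 200 + j805.5 Ω = 830∠76.1° Ω.
Step 4 — Source phasor: V = 17.7∠34.3° V = 14.62 + j9.974 V.
Step 5 — Ohm's law: I = V / Z_total = (14.62 + j9.974) / (200 + j805.5) = 0.01591 - j0.0142 A.
Step 6 — Convert to polar: |I| = 0.02133 A, ∠I = -41.8°.

I = 0.02133∠-41.8° A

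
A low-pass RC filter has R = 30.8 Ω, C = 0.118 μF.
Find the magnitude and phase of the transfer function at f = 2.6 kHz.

Step 1 — Angular frequency: ω = 2π·2600 = 1.634e+04 rad/s.
Step 2 — Transfer function: H(jω) = 1/(1 + jωRC).
Step 3 — Denominator: 1 + jωRC = 1 + j·1.634e+04·30.8·1.18e-07 = 1 + j0.05937.
Step 4 — H = 0.9965 - j0.05916.
Step 5 — Magnitude: |H| = 0.9982 (-0.0 dB); phase: φ = -3.4°.

|H| = 0.9982 (-0.0 dB), φ = -3.4°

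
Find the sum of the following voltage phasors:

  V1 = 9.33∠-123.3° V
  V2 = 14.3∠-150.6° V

Step 1 — Convert each phasor to rectangular form:
  V1 = 9.33·(cos(-123.3°) + j·sin(-123.3°)) = -5.122 - j7.798 V
  V2 = 14.3·(cos(-150.6°) + j·sin(-150.6°)) = -12.46 - j7.02 V
Step 2 — Sum components: V_total = -17.58 - j14.82 V.
Step 3 — Convert to polar: |V_total| = 22.99 V, ∠V_total = -139.9°.

V_total = 22.99∠-139.9° V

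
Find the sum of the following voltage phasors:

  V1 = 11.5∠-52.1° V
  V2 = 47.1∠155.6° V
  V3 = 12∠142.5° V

Step 1 — Convert each phasor to rectangular form:
  V1 = 11.5·(cos(-52.1°) + j·sin(-52.1°)) = 7.064 - j9.074 V
  V2 = 47.1·(cos(155.6°) + j·sin(155.6°)) = -42.89 + j19.46 V
  V3 = 12·(cos(142.5°) + j·sin(142.5°)) = -9.52 + j7.305 V
Step 2 — Sum components: V_total = -45.35 + j17.69 V.
Step 3 — Convert to polar: |V_total| = 48.68 V, ∠V_total = 158.7°.

V_total = 48.68∠158.7° V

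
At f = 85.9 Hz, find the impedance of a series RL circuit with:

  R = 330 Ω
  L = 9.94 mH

Step 1 — Angular frequency: ω = 2π·f = 2π·85.9 = 539.7 rad/s.
Step 2 — Component impedances:
  R: Z = R = 330 Ω
  L: Z = jωL = j·539.7·0.00994 = 0 + j5.365 Ω
Step 3 — Series combination: Z_total = R + L = 330 + j5.365 Ω = 330∠0.9° Ω.

Z = 330 + j5.365 Ω = 330∠0.9° Ω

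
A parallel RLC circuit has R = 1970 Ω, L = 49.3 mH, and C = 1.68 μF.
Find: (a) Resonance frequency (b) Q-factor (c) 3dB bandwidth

Step 1 — Resonance: ω₀ = 1/√(LC) = 1/√(0.0493·1.68e-06) = 3475 rad/s.
Step 2 — f₀ = ω₀/(2π) = 553 Hz.
Step 3 — Parallel Q: Q = R/(ω₀L) = 1970/(3475·0.0493) = 11.5.
Step 4 — Bandwidth: Δω = ω₀/Q = 302.2 rad/s; BW = Δω/(2π) = 48.09 Hz.

(a) f₀ = 553 Hz  (b) Q = 11.5  (c) BW = 48.09 Hz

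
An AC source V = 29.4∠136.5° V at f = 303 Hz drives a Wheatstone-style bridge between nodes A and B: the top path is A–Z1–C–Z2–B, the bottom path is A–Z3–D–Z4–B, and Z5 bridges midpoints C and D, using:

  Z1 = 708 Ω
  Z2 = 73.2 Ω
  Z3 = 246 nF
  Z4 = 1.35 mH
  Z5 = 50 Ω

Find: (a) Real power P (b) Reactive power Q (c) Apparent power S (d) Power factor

Step 1 — Angular frequency: ω = 2π·f = 2π·303 = 1904 rad/s.
Step 2 — Component impedances:
  Z1: Z = R = 708 Ω
  Z2: Z = R = 73.2 Ω
  Z3: Z = 1/(jωC) = -j/(ω·C) = 0 - j2135 Ω
  Z4: Z = jωL = j·1904·0.00135 = 0 + j2.57 Ω
  Z5: Z = R = 50 Ω
Step 3 — Bridge requires nodal analysis (the Z5 bridge couples midpoints C and D, so the two paths cannot be reduced to a simple series/parallel combination). Setting node B to ground and injecting 1 A at node A, the 3-node admittance system at A, C, D solves to V_A = Z_AB = 658.7 - j226.7 Ω = 696.6∠-19.0° Ω.
Step 4 — Source phasor: V = 29.4∠136.5° V = -21.33 + j20.24 V.
Step 5 — Current: I = V / Z = -0.0384 + j0.01751 A = 0.04221∠155.5° A.
Step 6 — Complex power: S = V·I* = 1.173 - j0.4038 VA.
Step 7 — Real power: P = Re(S) = 1.173 W.
Step 8 — Reactive power: Q = Im(S) = -0.4038 VAR.
Step 9 — Apparent power: |S| = 1.241 VA.
Step 10 — Power factor: PF = P/|S| = 0.9456 (leading).

(a) P = 1.173 W  (b) Q = -0.4038 VAR  (c) S = 1.241 VA  (d) PF = 0.9456 (leading)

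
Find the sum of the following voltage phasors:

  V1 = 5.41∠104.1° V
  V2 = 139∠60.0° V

Step 1 — Convert each phasor to rectangular form:
  V1 = 5.41·(cos(104.1°) + j·sin(104.1°)) = -1.318 + j5.247 V
  V2 = 139·(cos(60.0°) + j·sin(60.0°)) = 69.5 + j120.4 V
Step 2 — Sum components: V_total = 68.18 + j125.6 V.
Step 3 — Convert to polar: |V_total| = 142.9 V, ∠V_total = 61.5°.

V_total = 142.9∠61.5° V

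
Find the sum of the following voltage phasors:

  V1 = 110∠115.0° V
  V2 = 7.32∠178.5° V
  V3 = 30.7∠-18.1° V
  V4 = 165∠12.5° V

Step 1 — Convert each phasor to rectangular form:
  V1 = 110·(cos(115.0°) + j·sin(115.0°)) = -46.49 + j99.69 V
  V2 = 7.32·(cos(178.5°) + j·sin(178.5°)) = -7.317 + j0.1916 V
  V3 = 30.7·(cos(-18.1°) + j·sin(-18.1°)) = 29.18 - j9.538 V
  V4 = 165·(cos(12.5°) + j·sin(12.5°)) = 161.1 + j35.71 V
Step 2 — Sum components: V_total = 136.5 + j126.1 V.
Step 3 — Convert to polar: |V_total| = 185.8 V, ∠V_total = 42.7°.

V_total = 185.8∠42.7° V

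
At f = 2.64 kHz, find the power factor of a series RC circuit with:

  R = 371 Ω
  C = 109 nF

Step 1 — Angular frequency: ω = 2π·f = 2π·2640 = 1.659e+04 rad/s.
Step 2 — Component impedances:
  R: Z = R = 371 Ω
  C: Z = 1/(jωC) = -j/(ω·C) = 0 - j553.1 Ω
Step 3 — Series combination: Z_total = R + C = 371 - j553.1 Ω = 666∠-56.1° Ω.
Step 4 — Power factor: PF = cos(φ) = Re(Z)/|Z| = 371/666 = 0.5571.
Step 5 — Type: Im(Z) = -553.1 ⇒ leading (phase φ = -56.1°).

PF = 0.5571 (leading, φ = -56.1°)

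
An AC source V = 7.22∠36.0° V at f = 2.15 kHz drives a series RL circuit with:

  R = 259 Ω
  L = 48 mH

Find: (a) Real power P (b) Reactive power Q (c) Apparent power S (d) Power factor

Step 1 — Angular frequency: ω = 2π·f = 2π·2150 = 1.351e+04 rad/s.
Step 2 — Component impedances:
  R: Z = R = 259 Ω
  L: Z = jωL = j·1.351e+04·0.048 = 0 + j648.4 Ω
Step 3 — Series combination: Z_total = R + L = 259 + j648.4 Ω = 698.2∠68.2° Ω.
Step 4 — Source phasor: V = 7.22∠36.0° V = 5.841 + j4.244 V.
Step 5 — Current: I = V / Z = 0.008747 - j0.005514 A = 0.01034∠-32.2° A.
Step 6 — Complex power: S = V·I* = 0.02769 + j0.06933 VA.
Step 7 — Real power: P = Re(S) = 0.02769 W.
Step 8 — Reactive power: Q = Im(S) = 0.06933 VAR.
Step 9 — Apparent power: |S| = 0.07466 VA.
Step 10 — Power factor: PF = P/|S| = 0.3709 (lagging).

(a) P = 0.02769 W  (b) Q = 0.06933 VAR  (c) S = 0.07466 VA  (d) PF = 0.3709 (lagging)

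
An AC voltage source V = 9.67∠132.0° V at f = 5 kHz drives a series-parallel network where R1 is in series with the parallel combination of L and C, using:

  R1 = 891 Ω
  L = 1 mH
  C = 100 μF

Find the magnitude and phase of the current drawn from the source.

Step 1 — Angular frequency: ω = 2π·f = 2π·5000 = 3.142e+04 rad/s.
Step 2 — Component impedances:
  R1: Z = R = 891 Ω
  L: Z = jωL = j·3.142e+04·0.001 = 0 + j31.42 Ω
  C: Z = 1/(jωC) = -j/(ω·C) = 0 - j0.3183 Ω
Step 3 — Parallel branch: L || C = 1/(1/L + 1/C) = 0 - j0.3216 Ω.
Step 4 — Series with R1: Z_total = R1 + (L || C) = 891 - j0.3216 Ω = 891∠-0.0° Ω.
Step 5 — Source phasor: V = 9.67∠132.0° V = -6.47 + j7.186 V.
Step 6 — Ohm's law: I = V / Z_total = (-6.47 + j7.186) / (891 - j0.3216) = -0.007265 + j0.008063 A.
Step 7 — Convert to polar: |I| = 0.01085 A, ∠I = 132.0°.

I = 0.01085∠132.0° A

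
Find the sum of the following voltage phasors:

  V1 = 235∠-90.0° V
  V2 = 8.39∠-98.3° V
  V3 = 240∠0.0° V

Step 1 — Convert each phasor to rectangular form:
  V1 = 235·(cos(-90.0°) + j·sin(-90.0°)) = 0 - j235 V
  V2 = 8.39·(cos(-98.3°) + j·sin(-98.3°)) = -1.211 - j8.302 V
  V3 = 240·(cos(0.0°) + j·sin(0.0°)) = 240 V
Step 2 — Sum components: V_total = 238.8 - j243.3 V.
Step 3 — Convert to polar: |V_total| = 340.9 V, ∠V_total = -45.5°.

V_total = 340.9∠-45.5° V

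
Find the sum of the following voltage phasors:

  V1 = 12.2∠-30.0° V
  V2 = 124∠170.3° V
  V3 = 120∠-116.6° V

Step 1 — Convert each phasor to rectangular form:
  V1 = 12.2·(cos(-30.0°) + j·sin(-30.0°)) = 10.57 - j6.1 V
  V2 = 124·(cos(170.3°) + j·sin(170.3°)) = -122.2 + j20.89 V
  V3 = 120·(cos(-116.6°) + j·sin(-116.6°)) = -53.73 - j107.3 V
Step 2 — Sum components: V_total = -165.4 - j92.51 V.
Step 3 — Convert to polar: |V_total| = 189.5 V, ∠V_total = -150.8°.

V_total = 189.5∠-150.8° V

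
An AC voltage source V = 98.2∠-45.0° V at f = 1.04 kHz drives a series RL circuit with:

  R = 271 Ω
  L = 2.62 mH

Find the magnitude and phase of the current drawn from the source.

Step 1 — Angular frequency: ω = 2π·f = 2π·1040 = 6535 rad/s.
Step 2 — Component impedances:
  R: Z = R = 271 Ω
  L: Z = jωL = j·6535·0.00262 = 0 + j17.12 Ω
Step 3 — Series combination: Z_total = R + L = 271 + j17.12 Ω = 271.5∠3.6° Ω.
Step 4 — Source phasor: V = 98.2∠-45.0° V = 69.44 - j69.44 V.
Step 5 — Ohm's law: I = V / Z_total = (69.44 - j69.44) / (271 + j17.12) = 0.2391 - j0.2713 A.
Step 6 — Convert to polar: |I| = 0.3616 A, ∠I = -48.6°.

I = 0.3616∠-48.6° A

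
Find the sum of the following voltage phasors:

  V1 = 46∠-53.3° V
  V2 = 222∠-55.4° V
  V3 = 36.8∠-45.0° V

Step 1 — Convert each phasor to rectangular form:
  V1 = 46·(cos(-53.3°) + j·sin(-53.3°)) = 27.49 - j36.88 V
  V2 = 222·(cos(-55.4°) + j·sin(-55.4°)) = 126.1 - j182.7 V
  V3 = 36.8·(cos(-45.0°) + j·sin(-45.0°)) = 26.02 - j26.02 V
Step 2 — Sum components: V_total = 179.6 - j245.6 V.
Step 3 — Convert to polar: |V_total| = 304.3 V, ∠V_total = -53.8°.

V_total = 304.3∠-53.8° V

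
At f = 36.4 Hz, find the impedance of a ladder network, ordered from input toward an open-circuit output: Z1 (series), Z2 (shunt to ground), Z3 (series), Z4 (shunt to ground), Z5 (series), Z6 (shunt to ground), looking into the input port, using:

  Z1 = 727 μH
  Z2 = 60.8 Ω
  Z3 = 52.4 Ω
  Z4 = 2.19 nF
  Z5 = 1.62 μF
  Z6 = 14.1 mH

Step 1 — Angular frequency: ω = 2π·f = 2π·36.4 = 228.7 rad/s.
Step 2 — Component impedances:
  Z1: Z = jωL = j·228.7·0.000727 = 0 + j0.1663 Ω
  Z2: Z = R = 60.8 Ω
  Z3: Z = R = 52.4 Ω
  Z4: Z = 1/(jωC) = -j/(ω·C) = 0 - j1.997e+06 Ω
  Z5: Z = 1/(jωC) = -j/(ω·C) = 0 - j2699 Ω
  Z6: Z = jωL = j·228.7·0.0141 = 0 + j3.225 Ω
Step 3 — Ladder network (open output): work backward from the far end, alternating series and parallel combinations. Z_in = 60.74 - j1.204 Ω = 60.75∠-1.1° Ω.

Z = 60.74 - j1.204 Ω = 60.75∠-1.1° Ω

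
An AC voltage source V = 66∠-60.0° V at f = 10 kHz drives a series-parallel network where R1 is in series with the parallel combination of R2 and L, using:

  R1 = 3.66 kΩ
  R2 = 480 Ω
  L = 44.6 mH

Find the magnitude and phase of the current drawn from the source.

Step 1 — Angular frequency: ω = 2π·f = 2π·1e+04 = 6.283e+04 rad/s.
Step 2 — Component impedances:
  R1: Z = R = 3660 Ω
  R2: Z = R = 480 Ω
  L: Z = jωL = j·6.283e+04·0.0446 = 0 + j2802 Ω
Step 3 — Parallel branch: R2 || L = 1/(1/R2 + 1/L) = 466.3 + j79.87 Ω.
Step 4 — Series with R1: Z_total = R1 + (R2 || L) = 4126 + j79.87 Ω = 4127∠1.1° Ω.
Step 5 — Source phasor: V = 66∠-60.0° V = 33 - j57.16 V.
Step 6 — Ohm's law: I = V / Z_total = (33 - j57.16) / (4126 + j79.87) = 0.007726 - j0.014 A.
Step 7 — Convert to polar: |I| = 0.01599 A, ∠I = -61.1°.

I = 0.01599∠-61.1° A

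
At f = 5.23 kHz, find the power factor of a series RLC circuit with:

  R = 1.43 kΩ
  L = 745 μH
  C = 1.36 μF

Step 1 — Angular frequency: ω = 2π·f = 2π·5230 = 3.286e+04 rad/s.
Step 2 — Component impedances:
  R: Z = R = 1430 Ω
  L: Z = jωL = j·3.286e+04·0.000745 = 0 + j24.48 Ω
  C: Z = 1/(jωC) = -j/(ω·C) = 0 - j22.38 Ω
Step 3 — Series combination: Z_total = R + L + C = 1430 + j2.106 Ω = 1430∠0.1° Ω.
Step 4 — Power factor: PF = cos(φ) = Re(Z)/|Z| = 1430/1430 = 1.
Step 5 — Type: Im(Z) = 2.106 ⇒ lagging (phase φ = 0.1°).

PF = 1 (lagging, φ = 0.1°)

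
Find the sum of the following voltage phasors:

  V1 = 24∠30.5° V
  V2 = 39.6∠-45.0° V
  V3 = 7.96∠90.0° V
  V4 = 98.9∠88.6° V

Step 1 — Convert each phasor to rectangular form:
  V1 = 24·(cos(30.5°) + j·sin(30.5°)) = 20.68 + j12.18 V
  V2 = 39.6·(cos(-45.0°) + j·sin(-45.0°)) = 28 - j28 V
  V3 = 7.96·(cos(90.0°) + j·sin(90.0°)) = 0 + j7.96 V
  V4 = 98.9·(cos(88.6°) + j·sin(88.6°)) = 2.416 + j98.87 V
Step 2 — Sum components: V_total = 51.1 + j91.01 V.
Step 3 — Convert to polar: |V_total| = 104.4 V, ∠V_total = 60.7°.

V_total = 104.4∠60.7° V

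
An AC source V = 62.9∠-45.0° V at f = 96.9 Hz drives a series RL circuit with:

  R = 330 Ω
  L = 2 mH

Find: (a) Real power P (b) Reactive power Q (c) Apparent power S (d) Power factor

Step 1 — Angular frequency: ω = 2π·f = 2π·96.9 = 608.8 rad/s.
Step 2 — Component impedances:
  R: Z = R = 330 Ω
  L: Z = jωL = j·608.8·0.002 = 0 + j1.218 Ω
Step 3 — Series combination: Z_total = R + L = 330 + j1.218 Ω = 330∠0.2° Ω.
Step 4 — Source phasor: V = 62.9∠-45.0° V = 44.48 - j44.48 V.
Step 5 — Current: I = V / Z = 0.1343 - j0.1353 A = 0.1906∠-45.2° A.
Step 6 — Complex power: S = V·I* = 11.99 + j0.04424 VA.
Step 7 — Real power: P = Re(S) = 11.99 W.
Step 8 — Reactive power: Q = Im(S) = 0.04424 VAR.
Step 9 — Apparent power: |S| = 11.99 VA.
Step 10 — Power factor: PF = P/|S| = 1 (lagging).

(a) P = 11.99 W  (b) Q = 0.04424 VAR  (c) S = 11.99 VA  (d) PF = 1 (lagging)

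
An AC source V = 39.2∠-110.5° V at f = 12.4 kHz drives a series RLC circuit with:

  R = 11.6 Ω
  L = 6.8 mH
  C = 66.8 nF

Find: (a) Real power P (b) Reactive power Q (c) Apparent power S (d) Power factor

Step 1 — Angular frequency: ω = 2π·f = 2π·1.24e+04 = 7.791e+04 rad/s.
Step 2 — Component impedances:
  R: Z = R = 11.6 Ω
  L: Z = jωL = j·7.791e+04·0.0068 = 0 + j529.8 Ω
  C: Z = 1/(jωC) = -j/(ω·C) = 0 - j192.1 Ω
Step 3 — Series combination: Z_total = R + L + C = 11.6 + j337.7 Ω = 337.9∠88.0° Ω.
Step 4 — Source phasor: V = 39.2∠-110.5° V = -13.73 - j36.72 V.
Step 5 — Current: I = V / Z = -0.11 + j0.03688 A = 0.116∠161.5° A.
Step 6 — Complex power: S = V·I* = 0.1562 + j4.546 VA.
Step 7 — Real power: P = Re(S) = 0.1562 W.
Step 8 — Reactive power: Q = Im(S) = 4.546 VAR.
Step 9 — Apparent power: |S| = 4.548 VA.
Step 10 — Power factor: PF = P/|S| = 0.03433 (lagging).

(a) P = 0.1562 W  (b) Q = 4.546 VAR  (c) S = 4.548 VA  (d) PF = 0.03433 (lagging)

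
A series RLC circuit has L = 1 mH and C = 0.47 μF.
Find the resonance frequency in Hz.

Step 1 — Resonance condition Im(Z)=0 gives ω₀ = 1/√(LC).
Step 2 — ω₀ = 1/√(0.001·4.7e-07) = 4.613e+04 rad/s.
Step 3 — f₀ = ω₀/(2π) = 7341 Hz.

f₀ = 7341 Hz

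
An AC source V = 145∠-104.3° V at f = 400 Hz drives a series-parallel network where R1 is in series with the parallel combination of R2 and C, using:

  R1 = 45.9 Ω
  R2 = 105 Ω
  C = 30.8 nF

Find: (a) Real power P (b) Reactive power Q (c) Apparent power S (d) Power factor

Step 1 — Angular frequency: ω = 2π·f = 2π·400 = 2513 rad/s.
Step 2 — Component impedances:
  R1: Z = R = 45.9 Ω
  R2: Z = R = 105 Ω
  C: Z = 1/(jωC) = -j/(ω·C) = 0 - j1.292e+04 Ω
Step 3 — Parallel branch: R2 || C = 1/(1/R2 + 1/C) = 105 - j0.8534 Ω.
Step 4 — Series with R1: Z_total = R1 + (R2 || C) = 150.9 - j0.8534 Ω = 150.9∠-0.3° Ω.
Step 5 — Source phasor: V = 145∠-104.3° V = -35.81 - j140.5 V.
Step 6 — Current: I = V / Z = -0.2321 - j0.9325 A = 0.9609∠-104.0° A.
Step 7 — Complex power: S = V·I* = 139.3 - j0.788 VA.
Step 8 — Real power: P = Re(S) = 139.3 W.
Step 9 — Reactive power: Q = Im(S) = -0.788 VAR.
Step 10 — Apparent power: |S| = 139.3 VA.
Step 11 — Power factor: PF = P/|S| = 1 (leading).

(a) P = 139.3 W  (b) Q = -0.788 VAR  (c) S = 139.3 VA  (d) PF = 1 (leading)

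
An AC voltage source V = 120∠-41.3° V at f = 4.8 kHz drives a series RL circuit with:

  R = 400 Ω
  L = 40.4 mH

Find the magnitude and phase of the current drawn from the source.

Step 1 — Angular frequency: ω = 2π·f = 2π·4800 = 3.016e+04 rad/s.
Step 2 — Component impedances:
  R: Z = R = 400 Ω
  L: Z = jωL = j·3.016e+04·0.0404 = 0 + j1218 Ω
Step 3 — Series combination: Z_total = R + L = 400 + j1218 Ω = 1282∠71.8° Ω.
Step 4 — Source phasor: V = 120∠-41.3° V = 90.15 - j79.2 V.
Step 5 — Ohm's law: I = V / Z_total = (90.15 - j79.2) / (400 + j1218) = -0.03675 - j0.08605 A.
Step 6 — Convert to polar: |I| = 0.09357 A, ∠I = -113.1°.

I = 0.09357∠-113.1° A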